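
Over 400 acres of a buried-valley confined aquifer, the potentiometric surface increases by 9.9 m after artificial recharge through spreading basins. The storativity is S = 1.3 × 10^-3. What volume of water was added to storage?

ΔV ≈ 20800 m³

A = 400 acres = 1.619 × 10^6 m²
ΔV = S × A × Δh = 0.0013 × 1.619 × 10^6 m² × 9.9 m = 20830 m³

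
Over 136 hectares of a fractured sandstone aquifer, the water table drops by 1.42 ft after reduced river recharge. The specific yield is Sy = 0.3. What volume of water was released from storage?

ΔV ≈ 1.77 × 10^5 m³

A = 136 hectares = 1.36 × 10^6 m²
Δh = 1.42 ft = 0.4328 m
ΔV = Sy × A × Δh = 0.3 × 1.36 × 10^6 m² × 0.4328 m = 1.766 × 10^5 m³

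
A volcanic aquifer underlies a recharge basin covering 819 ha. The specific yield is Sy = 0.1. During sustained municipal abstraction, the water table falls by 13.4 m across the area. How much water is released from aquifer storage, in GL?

ΔV ≈ 11 GL

A = 819 ha = 8.19 × 10^6 m²
ΔV = Sy × A × Δh = 0.1 × 8.19 × 10^6 m² × 13.4 m = 1.097 × 10^7 m³
ΔV = 1.097 × 10^7 m³ = 10.97 GL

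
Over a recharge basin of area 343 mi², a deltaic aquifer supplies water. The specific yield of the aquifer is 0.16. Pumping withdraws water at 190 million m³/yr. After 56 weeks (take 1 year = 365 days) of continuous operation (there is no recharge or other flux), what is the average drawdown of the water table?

Δh ≈ 1.44 m

A = 343 mi² = 8.884 × 10^8 m²
Q = 190 million m³/yr = 5.205 × 10^5 m³/d
t = 56 weeks = 392 d
ΔV = Q × t = 5.205 × 10^5 m³/d × 392 d = 2.041 × 10^8 m³
Δh = ΔV / (Sy × A) = 2.041 × 10^8 / (0.16 × 8.884 × 10^8) = 1.436 m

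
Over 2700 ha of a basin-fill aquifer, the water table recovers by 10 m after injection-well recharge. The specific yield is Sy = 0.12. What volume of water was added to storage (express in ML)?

A = 2700 ha = 2.7 × 10^7 m²
ΔV = Sy × A × Δh = 0.12 × 2.7 × 10^7 m² × 10 m = 3.24 × 10^7 m³
ΔV = 3.24 × 10^7 m³ = 32400 ML

ΔV ≈ 32400 ML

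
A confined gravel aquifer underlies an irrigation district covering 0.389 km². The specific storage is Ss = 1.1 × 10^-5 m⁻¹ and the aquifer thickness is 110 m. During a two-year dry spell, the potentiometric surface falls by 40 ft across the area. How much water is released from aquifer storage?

S = Ss × b = 1.1 × 10^-5 m⁻¹ × 110 m = 1.21 × 10^-3
A = 0.389 km² = 3.89 × 10^5 m²
Δh = 40 ft = 12.19 m
ΔV = S × A × Δh = 0.00121 × 3.89 × 10^5 m² × 12.19 m = 5739 m³

ΔV ≈ 5740 m³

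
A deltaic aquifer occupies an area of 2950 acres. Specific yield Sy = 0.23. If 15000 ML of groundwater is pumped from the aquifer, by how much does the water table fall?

Δh ≈ 5.46 m

A = 2950 acres = 1.194 × 10^7 m²
ΔV = 15000 ML = 1.5 × 10^7 m³
Δh = ΔV / (Sy × A) = 1.5 × 10^7 m³ / (0.23 × 1.194 × 10^7 m²) = 5.463 m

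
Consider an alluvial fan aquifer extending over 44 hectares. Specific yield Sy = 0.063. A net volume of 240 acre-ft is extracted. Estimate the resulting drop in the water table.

A = 44 hectares = 4.4 × 10^5 m²
ΔV = 240 acre-ft = 2.96 × 10^5 m³
Δh = ΔV / (Sy × A) = 2.96 × 10^5 m³ / (0.063 × 4.4 × 10^5 m²) = 10.68 m

Δh ≈ 10.7 m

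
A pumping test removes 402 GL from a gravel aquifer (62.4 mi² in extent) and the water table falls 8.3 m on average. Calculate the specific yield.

Sy ≈ 0.3

A = 62.4 mi² = 1.616 × 10^8 m²
ΔV = 402 GL = 4.02 × 10^8 m³
Sy = ΔV / (A × Δh) = 4.02 × 10^8 m³ / (1.616 × 10^8 m² × 8.3 m) = 0.2997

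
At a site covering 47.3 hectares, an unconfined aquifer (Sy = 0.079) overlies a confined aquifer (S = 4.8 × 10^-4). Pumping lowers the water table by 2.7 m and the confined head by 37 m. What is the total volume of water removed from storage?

ΔV ≈ 1.09 × 10^5 m³

A = 47.3 hectares = 4.73 × 10^5 m²
Unconfined: ΔV_u = Sy × A × Δh_u = 0.079 × 4.73 × 10^5 × 2.7 = 1.009 × 10^5 m³
Confined: ΔV_c = S × A × Δh_c = 4.8 × 10^-4 × 4.73 × 10^5 × 37 = 8400 m³
Total ΔV = 1.009 × 10^5 + 8400 = 1.093 × 10^5 m³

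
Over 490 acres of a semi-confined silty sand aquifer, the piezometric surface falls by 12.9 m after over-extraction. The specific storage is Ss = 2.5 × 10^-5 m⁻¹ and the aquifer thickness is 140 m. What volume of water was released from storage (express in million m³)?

ΔV ≈ 0.0895 million m³

S = Ss × b = 2.5 × 10^-5 m⁻¹ × 140 m = 3.5 × 10^-3
A = 490 acres = 1.983 × 10^6 m²
ΔV = S × A × Δh = 0.0035 × 1.983 × 10^6 m² × 12.9 m = 89530 m³
ΔV = 89530 m³ = 0.08953 million m³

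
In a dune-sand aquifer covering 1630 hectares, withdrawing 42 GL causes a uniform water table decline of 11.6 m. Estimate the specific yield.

Sy ≈ 0.22

A = 1630 hectares = 1.63 × 10^7 m²
ΔV = 42 GL = 4.2 × 10^7 m³
Sy = ΔV / (A × Δh) = 4.2 × 10^7 m³ / (1.63 × 10^7 m² × 11.6 m) = 0.2221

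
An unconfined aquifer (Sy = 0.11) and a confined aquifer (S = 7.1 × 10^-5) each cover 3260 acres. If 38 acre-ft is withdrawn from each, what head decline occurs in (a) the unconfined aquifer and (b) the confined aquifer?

A = 3260 acres = 1.319 × 10^7 m²
ΔV = 38 acre-ft = 46870 m³
Unconfined: Δh_u = ΔV/(Sy·A) = 46870/(0.11 × 1.319 × 10^7) = 0.0323 m
Confined: Δh_c = ΔV/(S·A) = 46870/(7.1 × 10^-5 × 1.319 × 10^7) = 50.04 m

Δh_u ≈ 0.0323 m; Δh_c ≈ 50 m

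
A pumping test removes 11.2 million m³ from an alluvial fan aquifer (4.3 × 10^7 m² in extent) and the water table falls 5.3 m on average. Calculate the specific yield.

ΔV = 11.2 million m³ = 1.12 × 10^7 m³
Sy = ΔV / (A × Δh) = 1.12 × 10^7 m³ / (4.3 × 10^7 m² × 5.3 m) = 0.04914

Sy ≈ 0.049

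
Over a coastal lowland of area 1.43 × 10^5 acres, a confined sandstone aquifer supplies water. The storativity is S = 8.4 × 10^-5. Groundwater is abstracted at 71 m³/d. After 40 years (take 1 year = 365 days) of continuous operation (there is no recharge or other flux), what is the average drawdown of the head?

Δh ≈ 21.3 m

A = 1.43 × 10^5 acres = 5.787 × 10^8 m²
t = 40 years = 14600 d
ΔV = Q × t = 71 m³/d × 14600 d = 1.037 × 10^6 m³
Δh = ΔV / (S × A) = 1.037 × 10^6 / (8.4 × 10^-5 × 5.787 × 10^8) = 21.32 m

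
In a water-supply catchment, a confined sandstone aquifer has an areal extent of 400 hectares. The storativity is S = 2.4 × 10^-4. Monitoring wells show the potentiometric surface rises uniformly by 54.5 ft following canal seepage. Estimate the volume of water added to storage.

ΔV ≈ 15900 m³

A = 400 hectares = 4 × 10^6 m²
Δh = 54.5 ft = 16.61 m
ΔV = S × A × Δh = 2.4 × 10^-4 × 4 × 10^6 m² × 16.61 m = 15950 m³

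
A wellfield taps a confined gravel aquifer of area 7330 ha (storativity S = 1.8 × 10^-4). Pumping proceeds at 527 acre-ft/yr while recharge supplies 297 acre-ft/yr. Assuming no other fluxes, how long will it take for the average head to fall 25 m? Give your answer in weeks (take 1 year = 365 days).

t ≈ 60.6 weeks

A = 7330 ha = 7.33 × 10^7 m²
ΔV = S × A × Δh = 1.8 × 10^-4 × 7.33 × 10^7 × 25 = 3.299 × 10^5 m³
Net withdrawal = 527 − 297 = 230 acre-ft/yr = 777.3 m³/d
t = ΔV / Q = 3.299 × 10^5 m³ / 777.3 m³/d = 424.4 d
t = 424.4 d ≈ 60.62 weeks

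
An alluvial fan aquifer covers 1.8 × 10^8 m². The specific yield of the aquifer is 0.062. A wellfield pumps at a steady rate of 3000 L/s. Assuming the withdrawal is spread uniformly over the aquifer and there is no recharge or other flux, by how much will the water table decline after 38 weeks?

Δh ≈ 6.18 m

Q = 3000 L/s = 2.592 × 10^5 m³/d
t = 38 weeks = 266 d
ΔV = Q × t = 2.592 × 10^5 m³/d × 266 d = 6.895 × 10^7 m³
Δh = ΔV / (Sy × A) = 6.895 × 10^7 / (0.062 × 1.8 × 10^8) = 6.178 m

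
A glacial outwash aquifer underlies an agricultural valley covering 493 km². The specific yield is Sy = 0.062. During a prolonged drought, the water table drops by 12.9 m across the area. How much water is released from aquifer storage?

A = 493 km² = 4.93 × 10^8 m²
ΔV = Sy × A × Δh = 0.062 × 4.93 × 10^8 m² × 12.9 m = 3.943 × 10^8 m³

ΔV ≈ 3.94 × 10^8 m³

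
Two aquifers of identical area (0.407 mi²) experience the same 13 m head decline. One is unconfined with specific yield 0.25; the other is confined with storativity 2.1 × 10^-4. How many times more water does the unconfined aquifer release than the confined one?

ΔV_u / ΔV_c ≈ 1190

A = 0.407 mi² = 1.054 × 10^6 m²
Unconfined: ΔV_u = Sy × A × Δh = 0.25 × 1.054 × 10^6 × 13 = 3.426 × 10^6 m³
Confined: ΔV_c = S × A × Δh = 2.1 × 10^-4 × 1.054 × 10^6 × 13 = 2878 m³
Ratio = ΔV_u / ΔV_c = Sy / S = 0.25 / 2.1 × 10^-4 = 1190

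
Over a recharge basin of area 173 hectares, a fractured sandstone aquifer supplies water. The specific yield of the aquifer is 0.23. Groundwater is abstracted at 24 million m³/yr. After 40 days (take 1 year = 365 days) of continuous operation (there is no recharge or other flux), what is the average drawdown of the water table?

Δh ≈ 6.61 m

A = 173 hectares = 1.73 × 10^6 m²
Q = 24 million m³/yr = 65750 m³/d
ΔV = Q × t = 65750 m³/d × 40 d = 2.63 × 10^6 m³
Δh = ΔV / (Sy × A) = 2.63 × 10^6 / (0.23 × 1.73 × 10^6) = 6.61 m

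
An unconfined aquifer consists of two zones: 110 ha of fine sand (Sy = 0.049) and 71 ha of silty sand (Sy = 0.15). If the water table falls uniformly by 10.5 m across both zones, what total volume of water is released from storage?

A₁ = 110 ha = 1.1 × 10^6 m²; A₂ = 71 ha = 7.1 × 10^5 m²
ΔV₁ = 0.049 × 1.1 × 10^6 × 10.5 = 5.66 × 10^5 m³
ΔV₂ = 0.15 × 7.1 × 10^5 × 10.5 = 1.118 × 10^6 m³
ΔV = ΔV₁ + ΔV₂ = 1.684 × 10^6 m³

ΔV ≈ 1.68 × 10^6 m³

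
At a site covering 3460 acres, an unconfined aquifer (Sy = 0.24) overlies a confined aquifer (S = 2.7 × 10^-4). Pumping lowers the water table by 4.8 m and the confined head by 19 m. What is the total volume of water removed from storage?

A = 3460 acres = 1.4 × 10^7 m²
Unconfined: ΔV_u = Sy × A × Δh_u = 0.24 × 1.4 × 10^7 × 4.8 = 1.613 × 10^7 m³
Confined: ΔV_c = S × A × Δh_c = 2.7 × 10^-4 × 1.4 × 10^7 × 19 = 71830 m³
Total ΔV = 1.613 × 10^7 + 71830 = 1.62 × 10^7 m³

ΔV ≈ 1.62 × 10^7 m³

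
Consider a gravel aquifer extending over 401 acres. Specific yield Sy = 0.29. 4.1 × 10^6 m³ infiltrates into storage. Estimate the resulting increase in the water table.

Δh ≈ 8.71 m

A = 401 acres = 1.623 × 10^6 m²
Δh = ΔV / (Sy × A) = 4.1 × 10^6 m³ / (0.29 × 1.623 × 10^6 m²) = 8.712 m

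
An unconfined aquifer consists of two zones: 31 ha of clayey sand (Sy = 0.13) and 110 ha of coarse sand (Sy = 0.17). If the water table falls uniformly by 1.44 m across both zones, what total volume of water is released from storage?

A₁ = 31 ha = 3.1 × 10^5 m²; A₂ = 110 ha = 1.1 × 10^6 m²
ΔV₁ = 0.13 × 3.1 × 10^5 × 1.44 = 58030 m³
ΔV₂ = 0.17 × 1.1 × 10^6 × 1.44 = 2.693 × 10^5 m³
ΔV = ΔV₁ + ΔV₂ = 3.273 × 10^5 m³

ΔV ≈ 3.27 × 10^5 m³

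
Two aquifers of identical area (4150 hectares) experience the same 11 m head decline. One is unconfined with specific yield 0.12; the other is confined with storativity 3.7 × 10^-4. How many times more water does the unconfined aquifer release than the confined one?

A = 4150 hectares = 4.15 × 10^7 m²
Unconfined: ΔV_u = Sy × A × Δh = 0.12 × 4.15 × 10^7 × 11 = 5.478 × 10^7 m³
Confined: ΔV_c = S × A × Δh = 3.7 × 10^-4 × 4.15 × 10^7 × 11 = 1.689 × 10^5 m³
Ratio = ΔV_u / ΔV_c = Sy / S = 0.12 / 3.7 × 10^-4 = 324.3

ΔV_u / ΔV_c ≈ 324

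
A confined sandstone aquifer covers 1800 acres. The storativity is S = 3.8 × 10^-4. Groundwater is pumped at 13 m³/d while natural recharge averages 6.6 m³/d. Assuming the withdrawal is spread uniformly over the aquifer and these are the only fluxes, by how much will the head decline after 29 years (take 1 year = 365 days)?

A = 1800 acres = 7.284 × 10^6 m²
Net abstraction = 13 − 6.6 = 6.4 m³/d
t = 29 years = 10580 d
ΔV = Q × t = 6.4 m³/d × 10580 d = 67740 m³
Δh = ΔV / (S × A) = 67740 / (3.8 × 10^-4 × 7.284 × 10^6) = 24.47 m

Δh ≈ 24.5 m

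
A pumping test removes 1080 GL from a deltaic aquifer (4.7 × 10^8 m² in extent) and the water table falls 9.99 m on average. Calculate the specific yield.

ΔV = 1080 GL = 1.08 × 10^9 m³
Sy = ΔV / (A × Δh) = 1.08 × 10^9 m³ / (4.7 × 10^8 m² × 9.99 m) = 0.23

Sy ≈ 0.23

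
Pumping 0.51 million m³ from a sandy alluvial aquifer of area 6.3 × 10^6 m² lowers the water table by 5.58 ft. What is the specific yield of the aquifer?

Δh = 5.58 ft = 1.701 m
ΔV = 0.51 million m³ = 5.1 × 10^5 m³
Sy = ΔV / (A × Δh) = 5.1 × 10^5 m³ / (6.3 × 10^6 m² × 1.701 m) = 0.0476

Sy ≈ 0.048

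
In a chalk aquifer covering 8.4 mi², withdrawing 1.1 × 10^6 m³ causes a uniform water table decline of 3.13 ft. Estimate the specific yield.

A = 8.4 mi² = 2.176 × 10^7 m²
Δh = 3.13 ft = 0.954 m
Sy = ΔV / (A × Δh) = 1.1 × 10^6 m³ / (2.176 × 10^7 m² × 0.954 m) = 0.053

Sy ≈ 0.053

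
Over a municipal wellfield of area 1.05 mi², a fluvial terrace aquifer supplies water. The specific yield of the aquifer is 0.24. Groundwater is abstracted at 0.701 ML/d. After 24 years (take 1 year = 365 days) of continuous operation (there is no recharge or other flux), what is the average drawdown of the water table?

A = 1.05 mi² = 2.719 × 10^6 m²
Q = 0.701 ML/d = 701 m³/d
t = 24 years = 8760 d
ΔV = Q × t = 701 m³/d × 8760 d = 6.141 × 10^6 m³
Δh = ΔV / (Sy × A) = 6.141 × 10^6 / (0.24 × 2.719 × 10^6) = 9.409 m

Δh ≈ 9.41 m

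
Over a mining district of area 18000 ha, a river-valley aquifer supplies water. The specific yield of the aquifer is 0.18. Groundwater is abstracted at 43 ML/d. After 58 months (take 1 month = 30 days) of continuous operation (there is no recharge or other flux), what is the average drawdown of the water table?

A = 18000 ha = 1.8 × 10^8 m²
Q = 43 ML/d = 43000 m³/d
t = 58 months = 1740 d
ΔV = Q × t = 43000 m³/d × 1740 d = 7.482 × 10^7 m³
Δh = ΔV / (Sy × A) = 7.482 × 10^7 / (0.18 × 1.8 × 10^8) = 2.309 m

Δh ≈ 2.31 m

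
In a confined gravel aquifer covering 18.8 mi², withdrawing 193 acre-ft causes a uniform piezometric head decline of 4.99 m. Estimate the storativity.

S ≈ 9.8 × 10^-4

A = 18.8 mi² = 4.869 × 10^7 m²
ΔV = 193 acre-ft = 2.381 × 10^5 m³
S = ΔV / (A × Δh) = 2.381 × 10^5 m³ / (4.869 × 10^7 m² × 4.99 m) = 9.798 × 10^-4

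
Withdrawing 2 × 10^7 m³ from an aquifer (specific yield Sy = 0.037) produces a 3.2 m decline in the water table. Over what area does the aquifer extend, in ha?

A ≈ 16900 ha

A = ΔV / (Sy × Δh) = 2 × 10^7 / (0.037 × 3.2) = 1.689 × 10^8 m²
A = 1.689 × 10^8 m² = 16890 ha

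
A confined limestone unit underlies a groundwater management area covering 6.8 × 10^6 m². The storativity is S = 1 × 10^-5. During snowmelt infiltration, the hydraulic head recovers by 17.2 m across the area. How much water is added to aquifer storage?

ΔV ≈ 1170 m³

ΔV = S × A × Δh = 1 × 10^-5 × 6.8 × 10^6 m² × 17.2 m = 1170 m³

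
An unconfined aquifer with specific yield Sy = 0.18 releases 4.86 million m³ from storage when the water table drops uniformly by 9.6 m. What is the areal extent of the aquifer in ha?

A ≈ 281 ha

ΔV = 4.86 million m³ = 4.86 × 10^6 m³
A = ΔV / (Sy × Δh) = 4.86 × 10^6 / (0.18 × 9.6) = 2.812 × 10^6 m²
A = 2.812 × 10^6 m² = 281.2 ha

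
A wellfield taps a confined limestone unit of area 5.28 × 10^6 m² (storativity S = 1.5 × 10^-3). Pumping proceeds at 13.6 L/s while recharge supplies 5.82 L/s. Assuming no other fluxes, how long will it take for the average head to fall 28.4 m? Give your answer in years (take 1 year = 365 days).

t ≈ 0.917 years

ΔV = S × A × Δh = 0.0015 × 5.28 × 10^6 × 28.4 = 2.249 × 10^5 m³
Net withdrawal = 13.6 − 5.82 = 7.78 L/s = 672.2 m³/d
t = ΔV / Q = 2.249 × 10^5 m³ / 672.2 m³/d = 334.6 d
t = 334.6 d ≈ 0.9168 years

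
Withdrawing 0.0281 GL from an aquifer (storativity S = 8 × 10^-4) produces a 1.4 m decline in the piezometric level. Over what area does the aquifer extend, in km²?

A ≈ 25.1 km²

ΔV = 0.0281 GL = 28100 m³
A = ΔV / (S × Δh) = 28100 / (8 × 10^-4 × 1.4) = 2.509 × 10^7 m²
A = 2.509 × 10^7 m² = 25.09 km²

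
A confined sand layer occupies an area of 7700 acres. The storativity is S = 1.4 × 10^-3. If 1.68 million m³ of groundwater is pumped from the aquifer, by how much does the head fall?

Δh ≈ 38.5 m

A = 7700 acres = 3.116 × 10^7 m²
ΔV = 1.68 million m³ = 1.68 × 10^6 m³
Δh = ΔV / (S × A) = 1.68 × 10^6 m³ / (0.0014 × 3.116 × 10^7 m²) = 38.51 m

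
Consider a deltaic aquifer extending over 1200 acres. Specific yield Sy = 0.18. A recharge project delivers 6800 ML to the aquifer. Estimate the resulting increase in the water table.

A = 1200 acres = 4.856 × 10^6 m²
ΔV = 6800 ML = 6.8 × 10^6 m³
Δh = ΔV / (Sy × A) = 6.8 × 10^6 m³ / (0.18 × 4.856 × 10^6 m²) = 7.779 m

Δh ≈ 7.78 m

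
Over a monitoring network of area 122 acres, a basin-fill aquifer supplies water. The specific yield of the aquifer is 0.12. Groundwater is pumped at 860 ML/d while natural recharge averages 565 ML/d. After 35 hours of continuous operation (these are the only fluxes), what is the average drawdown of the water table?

A = 122 acres = 4.937 × 10^5 m²
Net abstraction = 860 − 565 = 295 ML/d
Q_net = 295 ML/d = 2.95 × 10^5 m³/d
t = 35 hours = 1.458 d
ΔV = Q × t = 2.95 × 10^5 m³/d × 1.458 d = 4.302 × 10^5 m³
Δh = ΔV / (Sy × A) = 4.302 × 10^5 / (0.12 × 4.937 × 10^5) = 7.261 m

Δh ≈ 7.26 m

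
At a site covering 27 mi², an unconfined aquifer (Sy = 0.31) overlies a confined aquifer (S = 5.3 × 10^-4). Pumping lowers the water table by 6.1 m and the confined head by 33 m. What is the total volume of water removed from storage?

ΔV ≈ 1.33 × 10^8 m³

A = 27 mi² = 6.993 × 10^7 m²
Unconfined: ΔV_u = Sy × A × Δh_u = 0.31 × 6.993 × 10^7 × 6.1 = 1.322 × 10^8 m³
Confined: ΔV_c = S × A × Δh_c = 5.3 × 10^-4 × 6.993 × 10^7 × 33 = 1.223 × 10^6 m³
Total ΔV = 1.322 × 10^8 + 1.223 × 10^6 = 1.335 × 10^8 m³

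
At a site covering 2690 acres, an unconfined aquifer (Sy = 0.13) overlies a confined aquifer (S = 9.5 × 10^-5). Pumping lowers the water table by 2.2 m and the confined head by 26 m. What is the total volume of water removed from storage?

A = 2690 acres = 1.089 × 10^7 m²
Unconfined: ΔV_u = Sy × A × Δh_u = 0.13 × 1.089 × 10^7 × 2.2 = 3.113 × 10^6 m³
Confined: ΔV_c = S × A × Δh_c = 9.5 × 10^-5 × 1.089 × 10^7 × 26 = 26890 m³
Total ΔV = 3.113 × 10^6 + 26890 = 3.14 × 10^6 m³

ΔV ≈ 3.14 × 10^6 m³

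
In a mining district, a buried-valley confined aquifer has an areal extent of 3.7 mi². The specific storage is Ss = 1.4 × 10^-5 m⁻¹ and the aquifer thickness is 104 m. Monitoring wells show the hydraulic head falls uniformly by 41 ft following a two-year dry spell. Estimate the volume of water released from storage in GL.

ΔV ≈ 0.174 GL

S = Ss × b = 1.4 × 10^-5 m⁻¹ × 104 m = 1.456 × 10^-3
A = 3.7 mi² = 9.583 × 10^6 m²
Δh = 41 ft = 12.5 m
ΔV = S × A × Δh = 0.001456 × 9.583 × 10^6 m² × 12.5 m = 1.744 × 10^5 m³
ΔV = 1.744 × 10^5 m³ = 0.1744 GL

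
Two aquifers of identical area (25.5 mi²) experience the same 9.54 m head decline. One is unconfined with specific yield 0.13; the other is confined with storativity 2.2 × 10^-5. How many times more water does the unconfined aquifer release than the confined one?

ΔV_u / ΔV_c ≈ 5910

A = 25.5 mi² = 6.604 × 10^7 m²
Unconfined: ΔV_u = Sy × A × Δh = 0.13 × 6.604 × 10^7 × 9.54 = 8.191 × 10^7 m³
Confined: ΔV_c = S × A × Δh = 2.2 × 10^-5 × 6.604 × 10^7 × 9.54 = 13860 m³
Ratio = ΔV_u / ΔV_c = Sy / S = 0.13 / 2.2 × 10^-5 = 5909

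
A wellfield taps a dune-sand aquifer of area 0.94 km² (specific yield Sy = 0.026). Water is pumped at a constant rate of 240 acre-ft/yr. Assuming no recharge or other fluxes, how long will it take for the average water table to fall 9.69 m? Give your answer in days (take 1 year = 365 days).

A = 0.94 km² = 9.4 × 10^5 m²
ΔV = Sy × A × Δh = 0.026 × 9.4 × 10^5 × 9.69 = 2.368 × 10^5 m³
Q = 240 acre-ft/yr = 811.1 m³/d
t = ΔV / Q = 2.368 × 10^5 m³ / 811.1 m³/d = 292 d

t ≈ 292 days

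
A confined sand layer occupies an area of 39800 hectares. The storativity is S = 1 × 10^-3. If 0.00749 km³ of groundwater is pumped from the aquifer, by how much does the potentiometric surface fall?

Δh ≈ 18.8 m

A = 39800 hectares = 3.98 × 10^8 m²
ΔV = 0.00749 km³ = 7.49 × 10^6 m³
Δh = ΔV / (S × A) = 7.49 × 10^6 m³ / (0.001 × 3.98 × 10^8 m²) = 18.82 m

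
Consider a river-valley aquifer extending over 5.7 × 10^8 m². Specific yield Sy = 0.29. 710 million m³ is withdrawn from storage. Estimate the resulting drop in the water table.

Δh ≈ 4.3 m

ΔV = 710 million m³ = 7.1 × 10^8 m³
Δh = ΔV / (Sy × A) = 7.1 × 10^8 m³ / (0.29 × 5.7 × 10^8 m²) = 4.295 m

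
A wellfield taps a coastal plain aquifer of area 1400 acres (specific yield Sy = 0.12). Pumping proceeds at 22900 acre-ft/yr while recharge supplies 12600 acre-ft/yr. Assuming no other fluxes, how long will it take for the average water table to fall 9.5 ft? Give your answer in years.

A = 1400 acres = 5.666 × 10^6 m²
Δh = 9.5 ft = 2.896 m
ΔV = Sy × A × Δh = 0.12 × 5.666 × 10^6 × 2.896 = 1.969 × 10^6 m³
Net withdrawal = 22900 − 12600 = 10300 acre-ft/yr = 34810 m³/d
t = ΔV / Q = 1.969 × 10^6 m³ / 34810 m³/d = 56.56 d
t = 56.56 d ≈ 0.155 years

t ≈ 0.155 years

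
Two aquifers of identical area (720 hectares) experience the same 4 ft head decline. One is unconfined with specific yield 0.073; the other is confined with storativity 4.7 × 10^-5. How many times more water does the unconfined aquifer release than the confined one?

ΔV_u / ΔV_c ≈ 1550

A = 720 hectares = 7.2 × 10^6 m²
Δh = 4 ft = 1.219 m
Unconfined: ΔV_u = Sy × A × Δh = 0.073 × 7.2 × 10^6 × 1.219 = 6.408 × 10^5 m³
Confined: ΔV_c = S × A × Δh = 4.7 × 10^-5 × 7.2 × 10^6 × 1.219 = 412.6 m³
Ratio = ΔV_u / ΔV_c = Sy / S = 0.073 / 4.7 × 10^-5 = 1553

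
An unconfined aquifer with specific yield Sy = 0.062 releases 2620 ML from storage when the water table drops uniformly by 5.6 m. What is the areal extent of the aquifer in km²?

A ≈ 7.55 km²

ΔV = 2620 ML = 2.62 × 10^6 m³
A = ΔV / (Sy × Δh) = 2.62 × 10^6 / (0.062 × 5.6) = 7.546 × 10^6 m²
A = 7.546 × 10^6 m² = 7.546 km²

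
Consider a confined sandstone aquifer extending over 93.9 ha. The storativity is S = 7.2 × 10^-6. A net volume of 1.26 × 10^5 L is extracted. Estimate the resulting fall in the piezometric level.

A = 93.9 ha = 9.39 × 10^5 m²
ΔV = 1.26 × 10^5 L = 126 m³
Δh = ΔV / (S × A) = 126 m³ / (7.2 × 10^-6 × 9.39 × 10^5 m²) = 18.64 m

Δh ≈ 18.6 m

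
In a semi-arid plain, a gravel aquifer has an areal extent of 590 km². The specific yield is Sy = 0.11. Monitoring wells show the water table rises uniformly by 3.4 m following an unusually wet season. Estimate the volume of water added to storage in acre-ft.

A = 590 km² = 5.9 × 10^8 m²
ΔV = Sy × A × Δh = 0.11 × 5.9 × 10^8 m² × 3.4 m = 2.207 × 10^8 m³
ΔV = 2.207 × 10^8 m³ = 1.789 × 10^5 acre-ft

ΔV ≈ 1.79 × 10^5 acre-ft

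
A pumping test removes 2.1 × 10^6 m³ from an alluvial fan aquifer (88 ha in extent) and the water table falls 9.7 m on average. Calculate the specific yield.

Sy ≈ 0.25

A = 88 ha = 8.8 × 10^5 m²
Sy = ΔV / (A × Δh) = 2.1 × 10^6 m³ / (8.8 × 10^5 m² × 9.7 m) = 0.246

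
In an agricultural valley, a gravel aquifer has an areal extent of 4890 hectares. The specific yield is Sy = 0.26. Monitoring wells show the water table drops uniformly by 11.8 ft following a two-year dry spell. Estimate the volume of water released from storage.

ΔV ≈ 4.57 × 10^7 m³

A = 4890 hectares = 4.89 × 10^7 m²
Δh = 11.8 ft = 3.597 m
ΔV = Sy × A × Δh = 0.26 × 4.89 × 10^7 m² × 3.597 m = 4.573 × 10^7 m³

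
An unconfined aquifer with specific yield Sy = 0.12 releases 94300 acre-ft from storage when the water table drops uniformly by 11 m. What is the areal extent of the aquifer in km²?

A ≈ 88.1 km²

ΔV = 94300 acre-ft = 1.163 × 10^8 m³
A = ΔV / (Sy × Δh) = 1.163 × 10^8 / (0.12 × 11) = 8.812 × 10^7 m²
A = 8.812 × 10^7 m² = 88.12 km²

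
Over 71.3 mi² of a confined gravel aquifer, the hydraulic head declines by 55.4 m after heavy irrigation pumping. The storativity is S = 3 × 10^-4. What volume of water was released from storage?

ΔV ≈ 3.07 × 10^6 m³

A = 71.3 mi² = 1.847 × 10^8 m²
ΔV = S × A × Δh = 3 × 10^-4 × 1.847 × 10^8 m² × 55.4 m = 3.069 × 10^6 m³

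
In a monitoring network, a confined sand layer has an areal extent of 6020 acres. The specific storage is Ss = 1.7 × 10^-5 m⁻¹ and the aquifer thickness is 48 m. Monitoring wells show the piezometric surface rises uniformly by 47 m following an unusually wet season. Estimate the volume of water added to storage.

ΔV ≈ 9.34 × 10^5 m³

S = Ss × b = 1.7 × 10^-5 m⁻¹ × 48 m = 8.16 × 10^-4
A = 6020 acres = 2.436 × 10^7 m²
ΔV = S × A × Δh = 8.16 × 10^-4 × 2.436 × 10^7 m² × 47 m = 9.343 × 10^5 m³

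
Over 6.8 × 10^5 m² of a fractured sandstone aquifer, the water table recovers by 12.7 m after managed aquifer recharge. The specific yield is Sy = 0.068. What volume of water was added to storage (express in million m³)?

ΔV = Sy × A × Δh = 0.068 × 6.8 × 10^5 m² × 12.7 m = 5.872 × 10^5 m³
ΔV = 5.872 × 10^5 m³ = 0.5872 million m³

ΔV ≈ 0.587 million m³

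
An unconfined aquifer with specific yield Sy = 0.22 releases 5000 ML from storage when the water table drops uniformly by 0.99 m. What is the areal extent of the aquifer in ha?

A ≈ 2300 ha

ΔV = 5000 ML = 5 × 10^6 m³
A = ΔV / (Sy × Δh) = 5 × 10^6 / (0.22 × 0.99) = 2.296 × 10^7 m²
A = 2.296 × 10^7 m² = 2296 ha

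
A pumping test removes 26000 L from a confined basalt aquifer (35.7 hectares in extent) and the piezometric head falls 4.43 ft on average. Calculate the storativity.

S ≈ 5.4 × 10^-5

A = 35.7 hectares = 3.57 × 10^5 m²
Δh = 4.43 ft = 1.35 m
ΔV = 26000 L = 26 m³
S = ΔV / (A × Δh) = 26 m³ / (3.57 × 10^5 m² × 1.35 m) = 5.394 × 10^-5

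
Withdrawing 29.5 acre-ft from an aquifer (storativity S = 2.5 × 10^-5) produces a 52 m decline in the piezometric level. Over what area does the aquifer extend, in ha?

A ≈ 2800 ha

ΔV = 29.5 acre-ft = 36390 m³
A = ΔV / (S × Δh) = 36390 / (2.5 × 10^-5 × 52) = 2.799 × 10^7 m²
A = 2.799 × 10^7 m² = 2799 ha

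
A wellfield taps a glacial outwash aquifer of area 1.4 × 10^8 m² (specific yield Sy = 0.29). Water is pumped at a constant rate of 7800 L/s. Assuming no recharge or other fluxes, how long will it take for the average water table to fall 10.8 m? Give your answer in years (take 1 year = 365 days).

ΔV = Sy × A × Δh = 0.29 × 1.4 × 10^8 × 10.8 = 4.385 × 10^8 m³
Q = 7800 L/s = 6.739 × 10^5 m³/d
t = ΔV / Q = 4.385 × 10^8 m³ / 6.739 × 10^5 m³/d = 650.6 d
t = 650.6 d ≈ 1.783 years

t ≈ 1.78 years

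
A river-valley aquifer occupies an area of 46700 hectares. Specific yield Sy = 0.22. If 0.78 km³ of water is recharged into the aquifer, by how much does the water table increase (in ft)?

A = 46700 hectares = 4.67 × 10^8 m²
ΔV = 0.78 km³ = 7.8 × 10^8 m³
Δh = ΔV / (Sy × A) = 7.8 × 10^8 m³ / (0.22 × 4.67 × 10^8 m²) = 7.592 m
Δh = 7.592 m = 24.91 ft

Δh ≈ 24.9 ft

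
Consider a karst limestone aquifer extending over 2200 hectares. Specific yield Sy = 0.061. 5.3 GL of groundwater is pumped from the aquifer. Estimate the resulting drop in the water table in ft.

Δh ≈ 13 ft

A = 2200 hectares = 2.2 × 10^7 m²
ΔV = 5.3 GL = 5.3 × 10^6 m³
Δh = ΔV / (Sy × A) = 5.3 × 10^6 m³ / (0.061 × 2.2 × 10^7 m²) = 3.949 m
Δh = 3.949 m = 12.96 ft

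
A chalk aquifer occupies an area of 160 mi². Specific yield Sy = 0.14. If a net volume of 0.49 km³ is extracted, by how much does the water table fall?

A = 160 mi² = 4.144 × 10^8 m²
ΔV = 0.49 km³ = 4.9 × 10^8 m³
Δh = ΔV / (Sy × A) = 4.9 × 10^8 m³ / (0.14 × 4.144 × 10^8 m²) = 8.446 m

Δh ≈ 8.45 m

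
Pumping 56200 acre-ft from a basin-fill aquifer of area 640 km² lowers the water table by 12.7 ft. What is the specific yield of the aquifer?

Sy ≈ 0.028

A = 640 km² = 6.4 × 10^8 m²
Δh = 12.7 ft = 3.871 m
ΔV = 56200 acre-ft = 6.932 × 10^7 m³
Sy = ΔV / (A × Δh) = 6.932 × 10^7 m³ / (6.4 × 10^8 m² × 3.871 m) = 0.02798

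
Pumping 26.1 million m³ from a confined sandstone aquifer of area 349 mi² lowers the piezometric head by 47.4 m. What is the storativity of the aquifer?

A = 349 mi² = 9.039 × 10^8 m²
ΔV = 26.1 million m³ = 2.61 × 10^7 m³
S = ΔV / (A × Δh) = 2.61 × 10^7 m³ / (9.039 × 10^8 m² × 47.4 m) = 6.092 × 10^-4

S ≈ 6.1 × 10^-4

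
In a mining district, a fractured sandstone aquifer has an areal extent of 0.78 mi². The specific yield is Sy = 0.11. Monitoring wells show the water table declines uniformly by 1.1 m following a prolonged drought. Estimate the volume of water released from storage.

ΔV ≈ 2.44 × 10^5 m³

A = 0.78 mi² = 2.02 × 10^6 m²
ΔV = Sy × A × Δh = 0.11 × 2.02 × 10^6 m² × 1.1 m = 2.444 × 10^5 m³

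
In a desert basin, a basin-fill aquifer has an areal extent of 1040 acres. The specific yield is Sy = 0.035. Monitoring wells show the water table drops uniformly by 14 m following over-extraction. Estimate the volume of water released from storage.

A = 1040 acres = 4.209 × 10^6 m²
ΔV = Sy × A × Δh = 0.035 × 4.209 × 10^6 m² × 14 m = 2.062 × 10^6 m³

ΔV ≈ 2.06 × 10^6 m³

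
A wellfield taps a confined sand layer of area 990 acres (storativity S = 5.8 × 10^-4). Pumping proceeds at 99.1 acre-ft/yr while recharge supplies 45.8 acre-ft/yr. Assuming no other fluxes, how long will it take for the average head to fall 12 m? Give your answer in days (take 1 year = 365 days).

A = 990 acres = 4.006 × 10^6 m²
ΔV = S × A × Δh = 5.8 × 10^-4 × 4.006 × 10^6 × 12 = 27880 m³
Net withdrawal = 99.1 − 45.8 = 53.3 acre-ft/yr = 180.1 m³/d
t = ΔV / Q = 27880 m³ / 180.1 m³/d = 154.8 d

t ≈ 155 days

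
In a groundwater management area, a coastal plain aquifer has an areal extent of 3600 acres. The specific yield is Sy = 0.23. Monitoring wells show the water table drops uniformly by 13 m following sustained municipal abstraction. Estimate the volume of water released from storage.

ΔV ≈ 4.36 × 10^7 m³

A = 3600 acres = 1.457 × 10^7 m²
ΔV = Sy × A × Δh = 0.23 × 1.457 × 10^7 m² × 13 m = 4.356 × 10^7 m³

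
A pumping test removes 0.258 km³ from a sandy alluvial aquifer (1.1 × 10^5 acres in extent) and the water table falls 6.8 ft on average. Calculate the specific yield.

A = 1.1 × 10^5 acres = 4.452 × 10^8 m²
Δh = 6.8 ft = 2.073 m
ΔV = 0.258 km³ = 2.58 × 10^8 m³
Sy = ΔV / (A × Δh) = 2.58 × 10^8 m³ / (4.452 × 10^8 m² × 2.073 m) = 0.2796

Sy ≈ 0.28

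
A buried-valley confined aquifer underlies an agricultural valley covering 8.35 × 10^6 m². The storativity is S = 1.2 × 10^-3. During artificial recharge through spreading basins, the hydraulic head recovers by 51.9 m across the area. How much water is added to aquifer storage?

ΔV = S × A × Δh = 0.0012 × 8.35 × 10^6 m² × 51.9 m = 5.2 × 10^5 m³

ΔV ≈ 5.2 × 10^5 m³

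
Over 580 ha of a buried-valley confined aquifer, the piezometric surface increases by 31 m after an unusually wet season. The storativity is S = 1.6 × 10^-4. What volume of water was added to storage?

ΔV ≈ 28800 m³

A = 580 ha = 5.8 × 10^6 m²
ΔV = S × A × Δh = 1.6 × 10^-4 × 5.8 × 10^6 m² × 31 m = 28770 m³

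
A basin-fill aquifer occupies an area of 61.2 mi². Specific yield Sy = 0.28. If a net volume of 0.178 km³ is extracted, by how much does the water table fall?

A = 61.2 mi² = 1.585 × 10^8 m²
ΔV = 0.178 km³ = 1.78 × 10^8 m³
Δh = ΔV / (Sy × A) = 1.78 × 10^8 m³ / (0.28 × 1.585 × 10^8 m²) = 4.011 m

Δh ≈ 4.01 m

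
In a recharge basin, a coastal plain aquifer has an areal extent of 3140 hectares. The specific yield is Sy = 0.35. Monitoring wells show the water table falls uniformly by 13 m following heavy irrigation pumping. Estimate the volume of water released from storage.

A = 3140 hectares = 3.14 × 10^7 m²
ΔV = Sy × A × Δh = 0.35 × 3.14 × 10^7 m² × 13 m = 1.429 × 10^8 m³

ΔV ≈ 1.43 × 10^8 m³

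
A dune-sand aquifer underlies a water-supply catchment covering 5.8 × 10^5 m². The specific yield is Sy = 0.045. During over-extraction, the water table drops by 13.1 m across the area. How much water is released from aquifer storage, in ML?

ΔV ≈ 342 ML

ΔV = Sy × A × Δh = 0.045 × 5.8 × 10^5 m² × 13.1 m = 3.419 × 10^5 m³
ΔV = 3.419 × 10^5 m³ = 341.9 ML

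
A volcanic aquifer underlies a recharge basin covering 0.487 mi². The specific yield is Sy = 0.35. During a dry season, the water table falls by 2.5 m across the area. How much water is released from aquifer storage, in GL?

A = 0.487 mi² = 1.261 × 10^6 m²
ΔV = Sy × A × Δh = 0.35 × 1.261 × 10^6 m² × 2.5 m = 1.104 × 10^6 m³
ΔV = 1.104 × 10^6 m³ = 1.104 GL

ΔV ≈ 1.1 GL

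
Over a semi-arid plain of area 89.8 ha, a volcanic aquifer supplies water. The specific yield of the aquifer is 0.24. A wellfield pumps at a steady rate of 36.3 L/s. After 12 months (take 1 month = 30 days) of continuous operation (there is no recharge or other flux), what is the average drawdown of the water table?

Δh ≈ 5.24 m

A = 89.8 ha = 8.98 × 10^5 m²
Q = 36.3 L/s = 3136 m³/d
t = 12 months = 360 d
ΔV = Q × t = 3136 m³/d × 360 d = 1.129 × 10^6 m³
Δh = ΔV / (Sy × A) = 1.129 × 10^6 / (0.24 × 8.98 × 10^5) = 5.239 m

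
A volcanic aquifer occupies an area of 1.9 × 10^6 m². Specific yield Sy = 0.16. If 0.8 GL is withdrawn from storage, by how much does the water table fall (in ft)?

Δh ≈ 8.63 ft

ΔV = 0.8 GL = 8 × 10^5 m³
Δh = ΔV / (Sy × A) = 8 × 10^5 m³ / (0.16 × 1.9 × 10^6 m²) = 2.632 m
Δh = 2.632 m = 8.634 ft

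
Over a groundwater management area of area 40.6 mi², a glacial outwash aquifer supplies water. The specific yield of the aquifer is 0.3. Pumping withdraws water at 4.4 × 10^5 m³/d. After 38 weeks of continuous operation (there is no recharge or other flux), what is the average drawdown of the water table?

Δh ≈ 3.71 m

A = 40.6 mi² = 1.052 × 10^8 m²
t = 38 weeks = 266 d
ΔV = Q × t = 4.4 × 10^5 m³/d × 266 d = 1.17 × 10^8 m³
Δh = ΔV / (Sy × A) = 1.17 × 10^8 / (0.3 × 1.052 × 10^8) = 3.71 m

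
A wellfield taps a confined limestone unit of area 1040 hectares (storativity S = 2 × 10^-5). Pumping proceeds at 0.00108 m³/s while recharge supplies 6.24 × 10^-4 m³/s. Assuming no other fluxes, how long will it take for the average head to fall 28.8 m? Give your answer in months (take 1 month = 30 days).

t ≈ 5.07 months

A = 1040 hectares = 1.04 × 10^7 m²
ΔV = S × A × Δh = 2 × 10^-5 × 1.04 × 10^7 × 28.8 = 5990 m³
Net withdrawal = 0.00108 − 6.24 × 10^-4 = 4.56 × 10^-4 m³/s = 39.4 m³/d
t = ΔV / Q = 5990 m³ / 39.4 m³/d = 152 d
t = 152 d ≈ 5.068 months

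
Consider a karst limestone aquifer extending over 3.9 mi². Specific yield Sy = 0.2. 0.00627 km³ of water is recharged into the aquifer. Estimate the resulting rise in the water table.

A = 3.9 mi² = 1.01 × 10^7 m²
ΔV = 0.00627 km³ = 6.27 × 10^6 m³
Δh = ΔV / (Sy × A) = 6.27 × 10^6 m³ / (0.2 × 1.01 × 10^7 m²) = 3.104 m

Δh ≈ 3.1 m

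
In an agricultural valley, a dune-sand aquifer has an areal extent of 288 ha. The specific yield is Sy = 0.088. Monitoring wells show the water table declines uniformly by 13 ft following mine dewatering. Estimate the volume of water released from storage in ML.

ΔV ≈ 1000 ML

A = 288 ha = 2.88 × 10^6 m²
Δh = 13 ft = 3.962 m
ΔV = Sy × A × Δh = 0.088 × 2.88 × 10^6 m² × 3.962 m = 1.004 × 10^6 m³
ΔV = 1.004 × 10^6 m³ = 1004 ML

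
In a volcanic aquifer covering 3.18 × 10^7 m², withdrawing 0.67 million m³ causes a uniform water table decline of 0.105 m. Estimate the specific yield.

ΔV = 0.67 million m³ = 6.7 × 10^5 m³
Sy = ΔV / (A × Δh) = 6.7 × 10^5 m³ / (3.18 × 10^7 m² × 0.105 m) = 0.2007

Sy ≈ 0.2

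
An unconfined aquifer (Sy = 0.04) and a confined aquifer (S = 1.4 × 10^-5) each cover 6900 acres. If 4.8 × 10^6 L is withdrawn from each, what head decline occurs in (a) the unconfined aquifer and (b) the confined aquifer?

Δh_u ≈ 0.0043 m; Δh_c ≈ 12.3 m

A = 6900 acres = 2.792 × 10^7 m²
ΔV = 4.8 × 10^6 L = 4800 m³
Unconfined: Δh_u = ΔV/(Sy·A) = 4800/(0.04 × 2.792 × 10^7) = 0.004297 m
Confined: Δh_c = ΔV/(S·A) = 4800/(1.4 × 10^-5 × 2.792 × 10^7) = 12.28 m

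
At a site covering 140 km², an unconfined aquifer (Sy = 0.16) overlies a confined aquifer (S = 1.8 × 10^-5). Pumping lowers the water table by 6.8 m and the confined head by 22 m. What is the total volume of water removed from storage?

ΔV ≈ 1.52 × 10^8 m³

A = 140 km² = 1.4 × 10^8 m²
Unconfined: ΔV_u = Sy × A × Δh_u = 0.16 × 1.4 × 10^8 × 6.8 = 1.523 × 10^8 m³
Confined: ΔV_c = S × A × Δh_c = 1.8 × 10^-5 × 1.4 × 10^8 × 22 = 55440 m³
Total ΔV = 1.523 × 10^8 + 55440 = 1.524 × 10^8 m³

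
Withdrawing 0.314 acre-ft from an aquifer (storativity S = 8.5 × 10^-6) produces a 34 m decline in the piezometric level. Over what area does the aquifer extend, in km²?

A ≈ 1.34 km²

ΔV = 0.314 acre-ft = 387.3 m³
A = ΔV / (S × Δh) = 387.3 / (8.5 × 10^-6 × 34) = 1.34 × 10^6 m²
A = 1.34 × 10^6 m² = 1.34 km²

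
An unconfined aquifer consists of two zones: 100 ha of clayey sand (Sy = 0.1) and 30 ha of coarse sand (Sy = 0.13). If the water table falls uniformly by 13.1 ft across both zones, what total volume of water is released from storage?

A₁ = 100 ha = 1 × 10^6 m²; A₂ = 30 ha = 3 × 10^5 m²
Δh = 13.1 ft = 3.993 m
ΔV₁ = 0.1 × 1 × 10^6 × 3.993 = 3.993 × 10^5 m³
ΔV₂ = 0.13 × 3 × 10^5 × 3.993 = 1.557 × 10^5 m³
ΔV = ΔV₁ + ΔV₂ = 5.55 × 10^5 m³

ΔV ≈ 5.55 × 10^5 m³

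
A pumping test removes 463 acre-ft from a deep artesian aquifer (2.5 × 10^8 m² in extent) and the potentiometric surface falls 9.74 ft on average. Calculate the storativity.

S ≈ 7.7 × 10^-4

Δh = 9.74 ft = 2.969 m
ΔV = 463 acre-ft = 5.711 × 10^5 m³
S = ΔV / (A × Δh) = 5.711 × 10^5 m³ / (2.5 × 10^8 m² × 2.969 m) = 7.695 × 10^-4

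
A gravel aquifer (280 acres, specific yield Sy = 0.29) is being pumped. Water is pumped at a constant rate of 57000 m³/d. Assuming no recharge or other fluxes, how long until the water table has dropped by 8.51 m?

A = 280 acres = 1.133 × 10^6 m²
ΔV = Sy × A × Δh = 0.29 × 1.133 × 10^6 × 8.51 = 2.796 × 10^6 m³
t = ΔV / Q = 2.796 × 10^6 m³ / 57000 m³/d = 49.06 d

t ≈ 49.1 days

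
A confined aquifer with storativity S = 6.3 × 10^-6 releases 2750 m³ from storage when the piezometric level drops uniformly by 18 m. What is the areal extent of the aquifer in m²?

A = ΔV / (S × Δh) = 2750 / (6.3 × 10^-6 × 18) = 2.425 × 10^7 m²

A ≈ 2.43 × 10^7 m²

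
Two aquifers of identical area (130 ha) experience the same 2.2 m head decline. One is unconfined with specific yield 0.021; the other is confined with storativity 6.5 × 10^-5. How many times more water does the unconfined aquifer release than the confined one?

A = 130 ha = 1.3 × 10^6 m²
Unconfined: ΔV_u = Sy × A × Δh = 0.021 × 1.3 × 10^6 × 2.2 = 60060 m³
Confined: ΔV_c = S × A × Δh = 6.5 × 10^-5 × 1.3 × 10^6 × 2.2 = 185.9 m³
Ratio = ΔV_u / ΔV_c = Sy / S = 0.021 / 6.5 × 10^-5 = 323.1

ΔV_u / ΔV_c ≈ 323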